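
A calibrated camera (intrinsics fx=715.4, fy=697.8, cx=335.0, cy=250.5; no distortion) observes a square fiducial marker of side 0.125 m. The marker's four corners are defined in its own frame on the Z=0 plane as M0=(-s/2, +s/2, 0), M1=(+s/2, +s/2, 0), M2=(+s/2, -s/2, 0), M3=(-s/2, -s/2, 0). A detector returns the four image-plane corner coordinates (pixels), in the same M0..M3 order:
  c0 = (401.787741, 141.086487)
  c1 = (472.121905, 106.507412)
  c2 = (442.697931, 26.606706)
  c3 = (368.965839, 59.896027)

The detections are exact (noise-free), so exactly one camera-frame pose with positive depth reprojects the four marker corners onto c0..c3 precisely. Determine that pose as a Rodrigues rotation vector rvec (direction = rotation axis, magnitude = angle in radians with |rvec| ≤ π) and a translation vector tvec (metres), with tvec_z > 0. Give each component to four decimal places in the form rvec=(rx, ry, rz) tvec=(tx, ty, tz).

rvec=(0.2227, -0.3152, -0.4493) tvec=(0.1247, -0.2442, 1.0230)

Intrinsics K: fx=715.4, fy=697.8, cx=335.0, cy=250.5
Marker side s = 0.125 m; corners in marker frame (Z=0):
  M0 = (-0.0625, +0.0625, 0)
  M1 = (+0.0625, +0.0625, 0)
  M2 = (+0.0625, -0.0625, 0)
  M3 = (-0.0625, -0.0625, 0)
Detected image corners:
  c0 = (401.787741, 141.086487) px
  c1 = (472.121905, 106.507412) px
  c2 = (442.697931, 26.606706) px
  c3 = (368.965839, 59.896027) px
Planar DLT: solve 8×8 A·h = b for H (H[2,2]=1):
  H  [+678.38142 +363.57921 +422.20505]
  H  [-251.27512 +667.04120 +83.95233]
  H  [+0.24288 +0.27243 +1.00000]
B = K⁻¹H; ‖b₁‖=0.977488, ‖b₂‖=0.977488; λ = 2/(‖b₁‖+‖b₂‖) = 1.023031, sign → tz>0 ⇒ λ=+1.023031
r₁ = λ·B[:,0] = (+0.85374,-0.45759,+0.24847); r₂ = λ·B[:,1] = (+0.38941,+0.87788,+0.27871)
r₃ = r₁×r₂ = (-0.34566,-0.14119,+0.92768); SVD([r₁ r₂ r₃]) → R = UVᵀ:
  R  [+0.85374 +0.38941 -0.34566]
  R  [-0.45759 +0.87788 -0.14119]
  R  [+0.24847 +0.27871 +0.92768]
t = (+0.12470, -0.24417, +1.02303) m
tr R = 2.659301; θ = arccos((tr R − 1)/2) = 0.592315 rad = 33.937°
axis k = ((R−Rᵀ)₃₂, (R−Rᵀ)₁₃, (R−Rᵀ)₂₁) / (2 sinθ) = (+0.376060, -0.532111, -0.758575)
rvec = θ·k = (+0.222746, -0.315178, -0.449316)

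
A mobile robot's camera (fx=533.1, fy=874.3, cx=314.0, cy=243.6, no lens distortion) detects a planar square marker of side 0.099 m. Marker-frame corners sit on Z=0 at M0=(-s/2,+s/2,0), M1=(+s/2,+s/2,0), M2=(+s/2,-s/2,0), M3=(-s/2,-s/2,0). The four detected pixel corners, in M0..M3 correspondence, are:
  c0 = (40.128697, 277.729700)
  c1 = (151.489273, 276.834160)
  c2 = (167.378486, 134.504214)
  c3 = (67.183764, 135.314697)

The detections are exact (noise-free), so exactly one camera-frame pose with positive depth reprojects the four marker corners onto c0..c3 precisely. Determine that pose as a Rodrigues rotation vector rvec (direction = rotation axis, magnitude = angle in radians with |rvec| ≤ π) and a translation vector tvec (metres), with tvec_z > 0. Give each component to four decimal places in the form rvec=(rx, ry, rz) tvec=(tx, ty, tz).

rvec=(-0.5627, 0.0016, -0.0047) tvec=(-0.1942, -0.0236, 0.5003)

Intrinsics K: fx=533.1, fy=874.3, cx=314.0, cy=243.6
Marker side s = 0.099 m; corners in marker frame (Z=0):
  M0 = (-0.0495, +0.0495, 0)
  M1 = (+0.0495, +0.0495, 0)
  M2 = (+0.0495, -0.0495, 0)
  M3 = (-0.0495, -0.0495, 0)
Detected image corners:
  c0 = (40.128697, 277.729700) px
  c1 = (151.489273, 276.834160) px
  c2 = (167.378486, 134.504214) px
  c3 = (67.183764, 135.314697) px
Planar DLT: solve 8×8 A·h = b for H (H[2,2]=1):
  H  [+1065.44674 -330.50361 +107.11081]
  H  [-8.66661 +1218.33954 +202.33825]
  H  [-0.00035 -1.06633 +1.00000]
B = K⁻¹H; ‖b₁‖=1.998820, ‖b₂‖=1.998820; λ = 2/(‖b₁‖+‖b₂‖) = 0.500295, sign → tz>0 ⇒ λ=+0.500295
r₁ = λ·B[:,0] = (+0.99999,-0.00491,-0.00018); r₂ = λ·B[:,1] = (+0.00406,+0.84580,-0.53348)
r₃ = r₁×r₂ = (+0.00277,+0.53347,+0.84581); SVD([r₁ r₂ r₃]) → R = UVᵀ:
  R  [+0.99999 +0.00406 +0.00277]
  R  [-0.00491 +0.84580 +0.53347]
  R  [-0.00018 -0.53348 +0.84581]
t = (-0.19416, -0.02361, +0.50030) m
tr R = 2.691603; θ = arccos((tr R − 1)/2) = 0.562731 rad = 32.242°
axis k = ((R−Rᵀ)₃₂, (R−Rᵀ)₁₃, (R−Rᵀ)₂₁) / (2 sinθ) = (-0.999961, +0.002761, -0.008405)
rvec = θ·k = (-0.562709, +0.001554, -0.004730)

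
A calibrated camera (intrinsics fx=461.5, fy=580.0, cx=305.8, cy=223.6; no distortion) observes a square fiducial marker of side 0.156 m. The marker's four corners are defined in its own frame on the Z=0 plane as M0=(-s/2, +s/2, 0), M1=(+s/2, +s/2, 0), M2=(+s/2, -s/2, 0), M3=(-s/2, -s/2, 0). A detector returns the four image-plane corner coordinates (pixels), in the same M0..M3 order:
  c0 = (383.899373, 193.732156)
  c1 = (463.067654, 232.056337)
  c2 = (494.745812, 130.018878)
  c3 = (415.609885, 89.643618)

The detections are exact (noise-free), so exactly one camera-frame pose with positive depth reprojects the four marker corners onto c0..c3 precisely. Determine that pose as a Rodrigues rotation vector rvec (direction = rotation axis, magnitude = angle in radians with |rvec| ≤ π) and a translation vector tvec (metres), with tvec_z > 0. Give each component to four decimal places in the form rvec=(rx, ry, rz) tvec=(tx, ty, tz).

Intrinsics K: fx=461.5, fy=580.0, cx=305.8, cy=223.6
Marker side s = 0.156 m; corners in marker frame (Z=0):
  M0 = (-0.0780, +0.0780, 0)
  M1 = (+0.0780, +0.0780, 0)
  M2 = (+0.0780, -0.0780, 0)
  M3 = (-0.0780, -0.0780, 0)
Detected image corners:
  c0 = (383.899373, 193.732156) px
  c1 = (463.067654, 232.056337) px
  c2 = (494.745812, 130.018878) px
  c3 = (415.609885, 89.643618) px
Planar DLT: solve 8×8 A·h = b for H (H[2,2]=1):
  H  [+556.38086 -184.70023 +439.62298]
  H  [+270.21582 +667.38610 +161.70286]
  H  [+0.11152 +0.04204 +1.00000]
B = K⁻¹H; ‖b₁‖=1.213265, ‖b₂‖=1.213265; λ = 2/(‖b₁‖+‖b₂‖) = 0.824222, sign → tz>0 ⇒ λ=+0.824222
r₁ = λ·B[:,0] = (+0.93277,+0.34856,+0.09192); r₂ = λ·B[:,1] = (-0.35283,+0.93505,+0.03465)
r₃ = r₁×r₂ = (-0.07387,-0.06475,+0.99516); SVD([r₁ r₂ r₃]) → R = UVᵀ:
  R  [+0.93277 -0.35283 -0.07387]
  R  [+0.34856 +0.93505 -0.06475]
  R  [+0.09192 +0.03465 +0.99516]
t = (+0.23900, -0.08796, +0.82422) m
tr R = 2.862979; θ = arccos((tr R − 1)/2) = 0.372310 rad = 21.332°
axis k = ((R−Rᵀ)₃₂, (R−Rᵀ)₁₃, (R−Rᵀ)₂₁) / (2 sinθ) = (+0.136620, -0.227881, +0.964057)
rvec = θ·k = (+0.050865, -0.084842, +0.358928)

rvec=(0.0509, -0.0848, 0.3589) tvec=(0.2390, -0.0880, 0.8242)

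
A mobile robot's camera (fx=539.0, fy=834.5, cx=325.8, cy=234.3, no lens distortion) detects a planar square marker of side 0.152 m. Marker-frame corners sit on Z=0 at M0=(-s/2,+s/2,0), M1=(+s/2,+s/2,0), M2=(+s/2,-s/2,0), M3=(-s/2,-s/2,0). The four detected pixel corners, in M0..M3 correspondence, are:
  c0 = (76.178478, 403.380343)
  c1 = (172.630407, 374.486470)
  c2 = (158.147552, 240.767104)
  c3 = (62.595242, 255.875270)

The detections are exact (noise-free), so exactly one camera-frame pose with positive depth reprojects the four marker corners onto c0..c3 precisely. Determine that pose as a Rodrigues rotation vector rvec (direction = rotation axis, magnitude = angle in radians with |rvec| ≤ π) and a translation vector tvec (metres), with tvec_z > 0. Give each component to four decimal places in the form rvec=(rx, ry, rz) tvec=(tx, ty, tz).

rvec=(-0.1928, -0.5739, -0.1617) tvec=(-0.3401, 0.0884, 0.8889)

Intrinsics K: fx=539.0, fy=834.5, cx=325.8, cy=234.3
Marker side s = 0.152 m; corners in marker frame (Z=0):
  M0 = (-0.0760, +0.0760, 0)
  M1 = (+0.0760, +0.0760, 0)
  M2 = (+0.0760, -0.0760, 0)
  M3 = (-0.0760, -0.0760, 0)
Detected image corners:
  c0 = (76.178478, 403.380343) px
  c1 = (172.630407, 374.486470) px
  c2 = (158.147552, 240.767104) px
  c3 = (62.595242, 255.875270) px
Planar DLT: solve 8×8 A·h = b for H (H[2,2]=1):
  H  [+704.47426 +74.56699 +119.57264]
  H  [+53.69760 +874.36601 +317.29343]
  H  [+0.62115 -0.15245 +1.00000]
B = K⁻¹H; ‖b₁‖=1.125041, ‖b₂‖=1.125041; λ = 2/(‖b₁‖+‖b₂‖) = 0.888856, sign → tz>0 ⇒ λ=+0.888856
r₁ = λ·B[:,0] = (+0.82801,-0.09782,+0.55211); r₂ = λ·B[:,1] = (+0.20487,+0.96936,-0.13550)
r₃ = r₁×r₂ = (-0.52194,+0.22531,+0.82268); SVD([r₁ r₂ r₃]) → R = UVᵀ:
  R  [+0.82801 +0.20487 -0.52194]
  R  [-0.09782 +0.96936 +0.22531]
  R  [+0.55211 -0.13550 +0.82268]
t = (-0.34009, +0.08840, +0.88886) m
tr R = 2.620058; θ = arccos((tr R − 1)/2) = 0.626595 rad = 35.901°
axis k = ((R−Rᵀ)₃₂, (R−Rᵀ)₁₃, (R−Rᵀ)₂₁) / (2 sinθ) = (-0.307657, -0.915823, -0.258098)
rvec = θ·k = (-0.192776, -0.573850, -0.161723)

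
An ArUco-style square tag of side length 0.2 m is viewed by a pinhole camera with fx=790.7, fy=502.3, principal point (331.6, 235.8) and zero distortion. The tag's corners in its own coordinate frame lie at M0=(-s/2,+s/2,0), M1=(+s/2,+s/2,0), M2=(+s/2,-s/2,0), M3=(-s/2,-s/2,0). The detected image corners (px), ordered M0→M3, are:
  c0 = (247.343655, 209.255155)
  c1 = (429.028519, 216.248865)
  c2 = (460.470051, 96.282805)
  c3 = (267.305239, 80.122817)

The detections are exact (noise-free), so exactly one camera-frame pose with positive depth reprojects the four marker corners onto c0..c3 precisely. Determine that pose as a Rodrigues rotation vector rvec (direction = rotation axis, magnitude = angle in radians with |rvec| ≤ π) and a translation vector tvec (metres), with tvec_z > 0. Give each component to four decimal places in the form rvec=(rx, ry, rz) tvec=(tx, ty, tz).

Intrinsics K: fx=790.7, fy=502.3, cx=331.6, cy=235.8
Marker side s = 0.2 m; corners in marker frame (Z=0):
  M0 = (-0.1000, +0.1000, 0)
  M1 = (+0.1000, +0.1000, 0)
  M2 = (+0.1000, -0.1000, 0)
  M3 = (-0.1000, -0.1000, 0)
Detected image corners:
  c0 = (247.343655, 209.255155) px
  c1 = (429.028519, 216.248865) px
  c2 = (460.470051, 96.282805) px
  c3 = (267.305239, 80.122817) px
Planar DLT: solve 8×8 A·h = b for H (H[2,2]=1):
  H  [+1053.79448 -5.82561 +353.72583]
  H  [+107.52296 +674.97983 +152.86493]
  H  [+0.33524 +0.35223 +1.00000]
B = K⁻¹H; ‖b₁‖=1.239681, ‖b₂‖=1.239681; λ = 2/(‖b₁‖+‖b₂‖) = 0.806659, sign → tz>0 ⇒ λ=+0.806659
r₁ = λ·B[:,0] = (+0.96165,+0.04573,+0.27042); r₂ = λ·B[:,1] = (-0.12510,+0.95059,+0.28413)
r₃ = r₁×r₂ = (-0.24407,-0.30706,+0.91986); SVD([r₁ r₂ r₃]) → R = UVᵀ:
  R  [+0.96165 -0.12510 -0.24407]
  R  [+0.04573 +0.95059 -0.30706]
  R  [+0.27042 +0.28413 +0.91986]
t = (+0.02257, -0.13319, +0.80666) m
tr R = 2.832106; θ = arccos((tr R − 1)/2) = 0.412671 rad = 23.644°
axis k = ((R−Rᵀ)₃₂, (R−Rᵀ)₁₃, (R−Rᵀ)₂₁) / (2 sinθ) = (+0.737036, -0.641421, +0.212969)
rvec = θ·k = (+0.304153, -0.264696, +0.087886)

rvec=(0.3042, -0.2647, 0.0879) tvec=(0.0226, -0.1332, 0.8067)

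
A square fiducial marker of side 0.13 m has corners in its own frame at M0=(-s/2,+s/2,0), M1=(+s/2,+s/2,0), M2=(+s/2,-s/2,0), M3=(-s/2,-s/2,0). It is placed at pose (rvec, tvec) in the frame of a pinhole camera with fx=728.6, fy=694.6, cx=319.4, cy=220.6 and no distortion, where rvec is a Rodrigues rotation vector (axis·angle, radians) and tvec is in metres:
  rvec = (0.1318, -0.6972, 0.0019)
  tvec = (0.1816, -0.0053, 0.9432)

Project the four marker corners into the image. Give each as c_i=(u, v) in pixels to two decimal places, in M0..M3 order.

Intrinsics K: fx=728.6, fy=694.6, cx=319.4, cy=220.6
Marker side s = 0.13 m; corners in marker frame (Z=0):
  M0 = (-0.0650, +0.0650, 0)
  M1 = (+0.0650, +0.0650, 0)
  M2 = (+0.0650, -0.0650, 0)
  M3 = (-0.0650, -0.0650, 0)
rvec = (0.1318, -0.6972, 0.0019), |rvec| = θ = 0.70955 rad = 40.654°
Rodrigues: sinθ=0.65149, 1−cosθ=0.24135; R = I + sinθ·[k]× + (1−cosθ)·[k]×²:
    [+0.76698 -0.04579 -0.64003]
    [-0.04231 +0.99167 -0.12165]
    [+0.64027 +0.12038 +0.75866]
t = (0.1816, -0.0053, 0.9432) m
M0: Pc = R·M0+t = (+0.12877, +0.06191, +0.90941); u = 728.6·(+0.12877)/0.90941 + 319.4 = 422.5678, v = 694.6·(+0.06191)/0.90941 + 220.6 = 267.8853
M1: Pc = R·M1+t = (+0.22848, +0.05641, +0.99264); u = 728.6·(+0.22848)/0.99264 + 319.4 = 487.1023, v = 694.6·(+0.05641)/0.99264 + 220.6 = 260.0719
M2: Pc = R·M2+t = (+0.23443, -0.07251, +0.97699); u = 728.6·(+0.23443)/0.97699 + 319.4 = 494.2283, v = 694.6·(-0.07251)/0.97699 + 220.6 = 169.0496
M3: Pc = R·M3+t = (+0.13472, -0.06701, +0.89376); u = 728.6·(+0.13472)/0.89376 + 319.4 = 429.2274, v = 694.6·(-0.06701)/0.89376 + 220.6 = 168.5229

c0=(422.57, 267.89) c1=(487.10, 260.07) c2=(494.23, 169.05) c3=(429.23, 168.52)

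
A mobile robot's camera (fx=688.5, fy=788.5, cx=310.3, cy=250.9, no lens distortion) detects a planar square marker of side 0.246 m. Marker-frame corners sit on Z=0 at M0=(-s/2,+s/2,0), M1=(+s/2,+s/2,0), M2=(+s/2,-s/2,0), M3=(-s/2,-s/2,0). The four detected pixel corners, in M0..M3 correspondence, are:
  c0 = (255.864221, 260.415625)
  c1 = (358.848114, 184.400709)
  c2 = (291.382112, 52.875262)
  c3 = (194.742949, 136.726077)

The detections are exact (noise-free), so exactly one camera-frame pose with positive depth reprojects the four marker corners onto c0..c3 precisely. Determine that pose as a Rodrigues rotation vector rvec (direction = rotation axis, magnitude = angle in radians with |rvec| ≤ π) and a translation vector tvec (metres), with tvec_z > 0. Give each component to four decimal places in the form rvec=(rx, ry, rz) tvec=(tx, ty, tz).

Intrinsics K: fx=688.5, fy=788.5, cx=310.3, cy=250.9
Marker side s = 0.246 m; corners in marker frame (Z=0):
  M0 = (-0.1230, +0.1230, 0)
  M1 = (+0.1230, +0.1230, 0)
  M2 = (+0.1230, -0.1230, 0)
  M3 = (-0.1230, -0.1230, 0)
Detected image corners:
  c0 = (255.864221, 260.415625) px
  c1 = (358.848114, 184.400709) px
  c2 = (291.382112, 52.875262) px
  c3 = (194.742949, 136.726077) px
Planar DLT: solve 8×8 A·h = b for H (H[2,2]=1):
  H  [+324.94068 +241.75083 +273.13467]
  H  [-371.56684 +507.12464 +159.49987]
  H  [-0.29318 -0.06955 +1.00000]
B = K⁻¹H; ‖b₁‖=0.770533, ‖b₂‖=0.770533; λ = 2/(‖b₁‖+‖b₂‖) = 1.297803, sign → tz>0 ⇒ λ=+1.297803
r₁ = λ·B[:,0] = (+0.78399,-0.49049,-0.38049); r₂ = λ·B[:,1] = (+0.49637,+0.86340,-0.09026)
r₃ = r₁×r₂ = (+0.37279,-0.11810,+0.92037); SVD([r₁ r₂ r₃]) → R = UVᵀ:
  R  [+0.78399 +0.49637 +0.37279]
  R  [-0.49049 +0.86340 -0.11810]
  R  [-0.38049 -0.09026 +0.92037]
t = (-0.07006, -0.15044, +1.29780) m
tr R = 2.567761; θ = arccos((tr R − 1)/2) = 0.669905 rad = 38.383°
axis k = ((R−Rᵀ)₃₂, (R−Rᵀ)₁₃, (R−Rᵀ)₂₁) / (2 sinθ) = (+0.022422, +0.606598, -0.794692)
rvec = θ·k = (+0.015021, +0.406363, -0.532368)

rvec=(0.0150, 0.4064, -0.5324) tvec=(-0.0701, -0.1504, 1.2978)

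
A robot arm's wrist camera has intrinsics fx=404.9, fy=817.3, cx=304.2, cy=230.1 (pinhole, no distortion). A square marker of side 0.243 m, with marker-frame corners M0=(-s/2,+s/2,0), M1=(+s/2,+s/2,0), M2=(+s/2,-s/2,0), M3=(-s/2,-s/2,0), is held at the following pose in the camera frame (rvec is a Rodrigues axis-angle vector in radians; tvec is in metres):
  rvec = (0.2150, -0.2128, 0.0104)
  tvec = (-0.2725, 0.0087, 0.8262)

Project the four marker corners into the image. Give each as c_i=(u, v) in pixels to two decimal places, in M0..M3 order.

Intrinsics K: fx=404.9, fy=817.3, cx=304.2, cy=230.1
Marker side s = 0.243 m; corners in marker frame (Z=0):
  M0 = (-0.1215, +0.1215, 0)
  M1 = (+0.1215, +0.1215, 0)
  M2 = (+0.1215, -0.1215, 0)
  M3 = (-0.1215, -0.1215, 0)
rvec = (0.2150, -0.2128, 0.0104), |rvec| = θ = 0.30268 rad = 17.342°
Rodrigues: sinθ=0.29808, 1−cosθ=0.04546; R = I + sinθ·[k]× + (1−cosθ)·[k]×²:
    [+0.97748 -0.03294 -0.20846]
    [-0.01246 +0.97701 -0.21283]
    [+0.21067 +0.21063 +0.95459]
t = (-0.2725, 0.0087, 0.8262) m
M0: Pc = R·M0+t = (-0.39527, +0.12892, +0.82620); u = 404.9·(-0.39527)/0.82620 + 304.2 = 110.4888, v = 817.3·(+0.12892)/0.82620 + 230.1 = 357.6326
M1: Pc = R·M1+t = (-0.15774, +0.12589, +0.87739); u = 404.9·(-0.15774)/0.87739 + 304.2 = 231.4060, v = 817.3·(+0.12589)/0.87739 + 230.1 = 347.3709
M2: Pc = R·M2+t = (-0.14973, -0.11152, +0.82620); u = 404.9·(-0.14973)/0.82620 + 304.2 = 230.8196, v = 817.3·(-0.11152)/0.82620 + 230.1 = 119.7814
M3: Pc = R·M3+t = (-0.38726, -0.10849, +0.77501); u = 404.9·(-0.38726)/0.77501 + 304.2 = 101.8779, v = 817.3·(-0.10849)/0.77501 + 230.1 = 115.6872

c0=(110.49, 357.63) c1=(231.41, 347.37) c2=(230.82, 119.78) c3=(101.88, 115.69)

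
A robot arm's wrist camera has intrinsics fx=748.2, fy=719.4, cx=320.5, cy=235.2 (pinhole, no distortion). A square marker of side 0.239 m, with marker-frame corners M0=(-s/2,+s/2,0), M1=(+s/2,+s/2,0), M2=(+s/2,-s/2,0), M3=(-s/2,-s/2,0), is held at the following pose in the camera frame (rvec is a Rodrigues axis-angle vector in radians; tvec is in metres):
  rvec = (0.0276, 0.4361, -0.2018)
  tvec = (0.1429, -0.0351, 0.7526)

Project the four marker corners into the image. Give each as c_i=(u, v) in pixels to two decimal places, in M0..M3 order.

c0=(377.32, 329.01) c1=(611.98, 296.31) c2=(559.55, 56.76) c3=(332.61, 119.32)

Intrinsics K: fx=748.2, fy=719.4, cx=320.5, cy=235.2
Marker side s = 0.239 m; corners in marker frame (Z=0):
  M0 = (-0.1195, +0.1195, 0)
  M1 = (+0.1195, +0.1195, 0)
  M2 = (+0.1195, -0.1195, 0)
  M3 = (-0.1195, -0.1195, 0)
rvec = (0.0276, 0.4361, -0.2018), |rvec| = θ = 0.48132 rad = 27.578°
Rodrigues: sinθ=0.46295, 1−cosθ=0.11362; R = I + sinθ·[k]× + (1−cosθ)·[k]×²:
    [+0.88676 +0.20000 +0.41672]
    [-0.18820 +0.97965 -0.06971]
    [-0.42219 -0.01661 +0.90636]
t = (0.1429, -0.0351, 0.7526) m
M0: Pc = R·M0+t = (+0.06083, +0.10446, +0.80107); u = 748.2·(+0.06083)/0.80107 + 320.5 = 377.3178, v = 719.4·(+0.10446)/0.80107 + 235.2 = 329.0089
M1: Pc = R·M1+t = (+0.27277, +0.05948, +0.70016); u = 748.2·(+0.27277)/0.70016 + 320.5 = 611.9817, v = 719.4·(+0.05948)/0.70016 + 235.2 = 296.3136
M2: Pc = R·M2+t = (+0.22497, -0.17466, +0.70413); u = 748.2·(+0.22497)/0.70413 + 320.5 = 559.5465, v = 719.4·(-0.17466)/0.70413 + 235.2 = 56.7552
M3: Pc = R·M3+t = (+0.01303, -0.12968, +0.80504); u = 748.2·(+0.01303)/0.80504 + 320.5 = 332.6122, v = 719.4·(-0.12968)/0.80504 + 235.2 = 119.3153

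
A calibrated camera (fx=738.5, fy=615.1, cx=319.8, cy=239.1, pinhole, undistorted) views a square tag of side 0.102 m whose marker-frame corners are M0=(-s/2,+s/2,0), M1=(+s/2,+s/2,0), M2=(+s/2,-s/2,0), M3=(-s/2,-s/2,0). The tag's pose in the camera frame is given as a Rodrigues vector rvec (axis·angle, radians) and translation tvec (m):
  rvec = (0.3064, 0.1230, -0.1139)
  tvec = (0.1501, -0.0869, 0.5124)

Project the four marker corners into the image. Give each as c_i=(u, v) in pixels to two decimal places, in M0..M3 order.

c0=(466.91, 200.13) c1=(613.64, 187.87) c2=(611.56, 63.58) c3=(456.19, 80.03)

Intrinsics K: fx=738.5, fy=615.1, cx=319.8, cy=239.1
Marker side s = 0.102 m; corners in marker frame (Z=0):
  M0 = (-0.0510, +0.0510, 0)
  M1 = (+0.0510, +0.0510, 0)
  M2 = (+0.0510, -0.0510, 0)
  M3 = (-0.0510, -0.0510, 0)
rvec = (0.3064, 0.1230, -0.1139), |rvec| = θ = 0.34926 rad = 20.011°
Rodrigues: sinθ=0.34220, 1−cosθ=0.06037; R = I + sinθ·[k]× + (1−cosθ)·[k]×²:
    [+0.98609 +0.13025 +0.10324]
    [-0.09295 +0.94711 -0.30714]
    [-0.13779 +0.29327 +0.94605]
t = (0.1501, -0.0869, 0.5124) m
M0: Pc = R·M0+t = (+0.10645, -0.03386, +0.53438); u = 738.5·(+0.10645)/0.53438 + 319.8 = 466.9131, v = 615.1·(-0.03386)/0.53438 + 239.1 = 200.1291
M1: Pc = R·M1+t = (+0.20703, -0.04334, +0.52033); u = 738.5·(+0.20703)/0.52033 + 319.8 = 613.6409, v = 615.1·(-0.04334)/0.52033 + 239.1 = 187.8693
M2: Pc = R·M2+t = (+0.19375, -0.13994, +0.49042); u = 738.5·(+0.19375)/0.49042 + 319.8 = 611.5581, v = 615.1·(-0.13994)/0.49042 + 239.1 = 63.5776
M3: Pc = R·M3+t = (+0.09317, -0.13046, +0.50447); u = 738.5·(+0.09317)/0.50447 + 319.8 = 456.1876, v = 615.1·(-0.13046)/0.50447 + 239.1 = 80.0271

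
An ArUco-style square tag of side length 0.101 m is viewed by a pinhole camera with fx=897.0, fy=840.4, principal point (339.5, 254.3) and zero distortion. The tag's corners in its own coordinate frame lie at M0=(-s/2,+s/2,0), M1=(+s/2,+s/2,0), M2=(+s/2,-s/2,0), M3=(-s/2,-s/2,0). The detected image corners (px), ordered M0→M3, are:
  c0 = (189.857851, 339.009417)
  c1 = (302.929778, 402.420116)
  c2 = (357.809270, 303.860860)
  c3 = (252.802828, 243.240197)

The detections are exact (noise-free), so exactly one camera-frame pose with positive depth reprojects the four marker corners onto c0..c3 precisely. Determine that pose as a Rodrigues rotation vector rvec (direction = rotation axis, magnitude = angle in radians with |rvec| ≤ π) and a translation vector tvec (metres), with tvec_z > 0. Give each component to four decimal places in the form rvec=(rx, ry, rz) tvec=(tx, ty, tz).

rvec=(-0.4485, -0.2277, 0.5208) tvec=(-0.0492, 0.0560, 0.7090)

Intrinsics K: fx=897.0, fy=840.4, cx=339.5, cy=254.3
Marker side s = 0.101 m; corners in marker frame (Z=0):
  M0 = (-0.0505, +0.0505, 0)
  M1 = (+0.0505, +0.0505, 0)
  M2 = (+0.0505, -0.0505, 0)
  M3 = (-0.0505, -0.0505, 0)
Detected image corners:
  c0 = (189.857851, 339.009417) px
  c1 = (302.929778, 402.420116) px
  c2 = (357.809270, 303.860860) px
  c3 = (252.802828, 243.240197) px
Planar DLT: solve 8×8 A·h = b for H (H[2,2]=1):
  H  [+1115.83106 -764.74220 +277.20482]
  H  [+657.42316 +749.89920 +320.72961]
  H  [+0.13617 -0.65879 +1.00000]
B = K⁻¹H; ‖b₁‖=1.410528, ‖b₂‖=1.410528; λ = 2/(‖b₁‖+‖b₂‖) = 0.708954, sign → tz>0 ⇒ λ=+0.708954
r₁ = λ·B[:,0] = (+0.84537,+0.52538,+0.09654); r₂ = λ·B[:,1] = (-0.42765,+0.77394,-0.46705)
r₃ = r₁×r₂ = (-0.32010,+0.35355,+0.87894); SVD([r₁ r₂ r₃]) → R = UVᵀ:
  R  [+0.84537 -0.42765 -0.32010]
  R  [+0.52538 +0.77394 +0.35355]
  R  [+0.09654 -0.46705 +0.87894]
t = (-0.04924, +0.05604, +0.70895) m
tr R = 2.498250; θ = arccos((tr R − 1)/2) = 0.724056 rad = 41.485°
axis k = ((R−Rᵀ)₃₂, (R−Rᵀ)₁₃, (R−Rᵀ)₂₁) / (2 sinθ) = (-0.619387, -0.314479, +0.719349)
rvec = θ·k = (-0.448471, -0.227700, +0.520849)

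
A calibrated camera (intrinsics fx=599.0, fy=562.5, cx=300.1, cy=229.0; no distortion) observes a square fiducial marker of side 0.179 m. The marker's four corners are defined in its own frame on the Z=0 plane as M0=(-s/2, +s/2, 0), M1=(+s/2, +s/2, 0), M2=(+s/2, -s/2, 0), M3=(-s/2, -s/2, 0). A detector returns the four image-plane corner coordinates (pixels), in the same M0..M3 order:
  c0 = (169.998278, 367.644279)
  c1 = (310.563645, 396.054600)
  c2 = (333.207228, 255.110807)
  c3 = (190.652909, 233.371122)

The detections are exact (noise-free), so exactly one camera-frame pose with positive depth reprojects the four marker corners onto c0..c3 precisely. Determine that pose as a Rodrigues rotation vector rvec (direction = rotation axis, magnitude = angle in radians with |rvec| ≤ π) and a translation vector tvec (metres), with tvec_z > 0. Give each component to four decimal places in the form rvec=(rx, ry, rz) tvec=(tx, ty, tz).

Intrinsics K: fx=599.0, fy=562.5, cx=300.1, cy=229.0
Marker side s = 0.179 m; corners in marker frame (Z=0):
  M0 = (-0.0895, +0.0895, 0)
  M1 = (+0.0895, +0.0895, 0)
  M2 = (+0.0895, -0.0895, 0)
  M3 = (-0.0895, -0.0895, 0)
Detected image corners:
  c0 = (169.998278, 367.644279) px
  c1 = (310.563645, 396.054600) px
  c2 = (333.207228, 255.110807) px
  c3 = (190.652909, 233.371122) px
Planar DLT: solve 8×8 A·h = b for H (H[2,2]=1):
  H  [+721.16610 -111.74899 +249.31339]
  H  [+53.30971 +779.59193 +312.95607]
  H  [-0.27739 +0.03607 +1.00000]
B = K⁻¹H; ‖b₁‖=1.386910, ‖b₂‖=1.386910; λ = 2/(‖b₁‖+‖b₂‖) = 0.721028, sign → tz>0 ⇒ λ=+0.721028
r₁ = λ·B[:,0] = (+0.96828,+0.14976,-0.20000); r₂ = λ·B[:,1] = (-0.14754,+0.98871,+0.02601)
r₃ = r₁×r₂ = (+0.20164,+0.00433,+0.97945); SVD([r₁ r₂ r₃]) → R = UVᵀ:
  R  [+0.96828 -0.14754 +0.20164]
  R  [+0.14976 +0.98871 +0.00433]
  R  [-0.20000 +0.02601 +0.97945]
t = (-0.06113, +0.10762, +0.72103) m
tr R = 2.936446; θ = arccos((tr R − 1)/2) = 0.252771 rad = 14.483°
axis k = ((R−Rᵀ)₃₂, (R−Rᵀ)₁₃, (R−Rᵀ)₂₁) / (2 sinθ) = (+0.043351, +0.803004, +0.594395)
rvec = θ·k = (+0.010958, +0.202976, +0.150246)

rvec=(0.0110, 0.2030, 0.1502) tvec=(-0.0611, 0.1076, 0.7210)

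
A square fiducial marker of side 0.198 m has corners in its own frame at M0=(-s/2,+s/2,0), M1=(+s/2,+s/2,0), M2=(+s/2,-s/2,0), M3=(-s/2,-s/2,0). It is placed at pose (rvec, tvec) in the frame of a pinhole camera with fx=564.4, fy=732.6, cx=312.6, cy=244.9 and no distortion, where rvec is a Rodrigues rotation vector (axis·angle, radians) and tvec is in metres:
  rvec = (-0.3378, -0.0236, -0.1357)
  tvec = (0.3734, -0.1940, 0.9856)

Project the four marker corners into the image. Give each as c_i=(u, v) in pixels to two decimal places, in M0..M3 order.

Intrinsics K: fx=564.4, fy=732.6, cx=312.6, cy=244.9
Marker side s = 0.198 m; corners in marker frame (Z=0):
  M0 = (-0.0990, +0.0990, 0)
  M1 = (+0.0990, +0.0990, 0)
  M2 = (+0.0990, -0.0990, 0)
  M3 = (-0.0990, -0.0990, 0)
rvec = (-0.3378, -0.0236, -0.1357), |rvec| = θ = 0.36480 rad = 20.902°
Rodrigues: sinθ=0.35676, 1−cosθ=0.06581; R = I + sinθ·[k]× + (1−cosθ)·[k]×²:
    [+0.99062 +0.13665 -0.00041]
    [-0.12877 +0.93447 +0.33194]
    [+0.04575 -0.32877 +0.94330]
t = (0.3734, -0.1940, 0.9856) m
M0: Pc = R·M0+t = (+0.28886, -0.08874, +0.94852); u = 564.4·(+0.28886)/0.94852 + 312.6 = 484.4790, v = 732.6·(-0.08874)/0.94852 + 244.9 = 176.3613
M1: Pc = R·M1+t = (+0.48500, -0.11424, +0.95758); u = 564.4·(+0.48500)/0.95758 + 312.6 = 598.4600, v = 732.6·(-0.11424)/0.95758 + 244.9 = 157.5037
M2: Pc = R·M2+t = (+0.45794, -0.29926, +1.02268); u = 564.4·(+0.45794)/1.02268 + 312.6 = 565.3315, v = 732.6·(-0.29926)/1.02268 + 244.9 = 30.5232
M3: Pc = R·M3+t = (+0.26180, -0.27376, +1.01362); u = 564.4·(+0.26180)/1.01362 + 312.6 = 458.3746, v = 732.6·(-0.27376)/1.01362 + 244.9 = 47.0350

c0=(484.48, 176.36) c1=(598.46, 157.50) c2=(565.33, 30.52) c3=(458.37, 47.03)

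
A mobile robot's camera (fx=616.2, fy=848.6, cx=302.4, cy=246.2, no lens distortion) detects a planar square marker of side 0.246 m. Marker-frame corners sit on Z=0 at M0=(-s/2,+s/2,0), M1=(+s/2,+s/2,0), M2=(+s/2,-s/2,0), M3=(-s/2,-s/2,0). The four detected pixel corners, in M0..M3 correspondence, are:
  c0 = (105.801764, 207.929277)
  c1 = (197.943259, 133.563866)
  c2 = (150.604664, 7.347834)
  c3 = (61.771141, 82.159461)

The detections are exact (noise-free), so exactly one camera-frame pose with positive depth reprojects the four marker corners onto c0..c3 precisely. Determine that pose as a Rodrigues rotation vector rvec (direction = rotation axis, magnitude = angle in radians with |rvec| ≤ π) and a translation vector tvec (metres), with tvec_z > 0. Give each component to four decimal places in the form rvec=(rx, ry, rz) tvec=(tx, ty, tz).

rvec=(-0.1226, 0.1473, -0.4977) tvec=(-0.3964, -0.2297, 1.4031)

Intrinsics K: fx=616.2, fy=848.6, cx=302.4, cy=246.2
Marker side s = 0.246 m; corners in marker frame (Z=0):
  M0 = (-0.1230, +0.1230, 0)
  M1 = (+0.1230, +0.1230, 0)
  M2 = (+0.1230, -0.1230, 0)
  M3 = (-0.1230, -0.1230, 0)
Detected image corners:
  c0 = (105.801764, 207.929277) px
  c1 = (197.943259, 133.563866) px
  c2 = (150.604664, 7.347834) px
  c3 = (61.771141, 82.159461) px
Planar DLT: solve 8×8 A·h = b for H (H[2,2]=1):
  H  [+357.57581 +171.60422 +128.28587]
  H  [-311.70990 +500.43276 +107.26849]
  H  [-0.07882 -0.10881 +1.00000]
B = K⁻¹H; ‖b₁‖=0.712732, ‖b₂‖=0.712732; λ = 2/(‖b₁‖+‖b₂‖) = 1.403052, sign → tz>0 ⇒ λ=+1.403052
r₁ = λ·B[:,0] = (+0.86845,-0.48329,-0.11058); r₂ = λ·B[:,1] = (+0.46566,+0.87170,-0.15267)
r₃ = r₁×r₂ = (+0.17018,+0.08109,+0.98207); SVD([r₁ r₂ r₃]) → R = UVᵀ:
  R  [+0.86845 +0.46566 +0.17018]
  R  [-0.48329 +0.87170 +0.08109]
  R  [-0.11058 -0.15267 +0.98207]
t = (-0.39645, -0.22971, +1.40305) m
tr R = 2.722215; θ = arccos((tr R − 1)/2) = 0.533352 rad = 30.559°
axis k = ((R−Rᵀ)₃₂, (R−Rᵀ)₁₃, (R−Rᵀ)₂₁) / (2 sinθ) = (-0.229895, +0.276111, -0.933226)
rvec = θ·k = (-0.122615, +0.147264, -0.497738)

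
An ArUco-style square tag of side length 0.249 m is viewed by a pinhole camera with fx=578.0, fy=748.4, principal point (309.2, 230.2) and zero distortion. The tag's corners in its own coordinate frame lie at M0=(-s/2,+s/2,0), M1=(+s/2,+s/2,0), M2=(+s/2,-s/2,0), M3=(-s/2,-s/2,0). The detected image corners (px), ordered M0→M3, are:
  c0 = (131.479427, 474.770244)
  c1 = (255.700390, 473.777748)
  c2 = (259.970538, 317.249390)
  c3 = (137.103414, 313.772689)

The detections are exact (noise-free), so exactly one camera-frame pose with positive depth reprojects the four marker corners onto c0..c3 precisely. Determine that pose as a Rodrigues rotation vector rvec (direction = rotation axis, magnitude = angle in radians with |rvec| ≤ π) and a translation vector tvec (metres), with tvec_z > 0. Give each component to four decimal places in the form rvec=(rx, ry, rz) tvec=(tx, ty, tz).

Intrinsics K: fx=578.0, fy=748.4, cx=309.2, cy=230.2
Marker side s = 0.249 m; corners in marker frame (Z=0):
  M0 = (-0.1245, +0.1245, 0)
  M1 = (+0.1245, +0.1245, 0)
  M2 = (+0.1245, -0.1245, 0)
  M3 = (-0.1245, -0.1245, 0)
Detected image corners:
  c0 = (131.479427, 474.770244) px
  c1 = (255.700390, 473.777748) px
  c2 = (259.970538, 317.249390) px
  c3 = (137.103414, 313.772689) px
Planar DLT: solve 8×8 A·h = b for H (H[2,2]=1):
  H  [+518.37351 -27.56802 +196.94742]
  H  [+49.79807 +621.88912 +394.51120]
  H  [+0.11336 -0.03947 +1.00000]
B = K⁻¹H; ‖b₁‖=0.844441, ‖b₂‖=0.844441; λ = 2/(‖b₁‖+‖b₂‖) = 1.184216, sign → tz>0 ⇒ λ=+1.184216
r₁ = λ·B[:,0] = (+0.99024,+0.03750,+0.13424); r₂ = λ·B[:,1] = (-0.03148,+0.99841,-0.04674)
r₃ = r₁×r₂ = (-0.13578,+0.04206,+0.98985); SVD([r₁ r₂ r₃]) → R = UVᵀ:
  R  [+0.99024 -0.03148 -0.13578]
  R  [+0.03750 +0.99841 +0.04206]
  R  [+0.13424 -0.04674 +0.98985]
t = (-0.22998, +0.25999, +1.18422) m
tr R = 2.978494; θ = arccos((tr R − 1)/2) = 0.146779 rad = 8.410°
axis k = ((R−Rᵀ)₃₂, (R−Rᵀ)₁₃, (R−Rᵀ)₂₁) / (2 sinθ) = (-0.303585, -0.923157, +0.235833)
rvec = θ·k = (-0.044560, -0.135500, +0.034615)

rvec=(-0.0446, -0.1355, 0.0346) tvec=(-0.2300, 0.2600, 1.1842)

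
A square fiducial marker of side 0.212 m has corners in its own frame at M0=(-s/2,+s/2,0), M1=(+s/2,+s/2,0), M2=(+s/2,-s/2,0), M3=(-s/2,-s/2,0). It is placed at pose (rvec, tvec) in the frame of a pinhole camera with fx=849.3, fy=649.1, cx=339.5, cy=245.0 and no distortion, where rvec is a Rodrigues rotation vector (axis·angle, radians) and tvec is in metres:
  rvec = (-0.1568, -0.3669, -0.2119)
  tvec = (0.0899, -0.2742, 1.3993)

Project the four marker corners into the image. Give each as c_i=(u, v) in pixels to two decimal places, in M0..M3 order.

c0=(350.81, 171.27) c1=(465.26, 158.31) c2=(434.26, 68.12) c3=(320.03, 75.69)

Intrinsics K: fx=849.3, fy=649.1, cx=339.5, cy=245.0
Marker side s = 0.212 m; corners in marker frame (Z=0):
  M0 = (-0.1060, +0.1060, 0)
  M1 = (+0.1060, +0.1060, 0)
  M2 = (+0.1060, -0.1060, 0)
  M3 = (-0.1060, -0.1060, 0)
rvec = (-0.1568, -0.3669, -0.2119), |rvec| = θ = 0.45178 rad = 25.885°
Rodrigues: sinθ=0.43657, 1−cosθ=0.10033; R = I + sinθ·[k]× + (1−cosθ)·[k]×²:
    [+0.91176 +0.23304 -0.33821]
    [-0.17649 +0.96584 +0.18974]
    [+0.37088 -0.11330 +0.92174]
t = (0.0899, -0.2742, 1.3993) m
M0: Pc = R·M0+t = (+0.01796, -0.15311, +1.34798); u = 849.3·(+0.01796)/1.34798 + 339.5 = 350.8135, v = 649.1·(-0.15311)/1.34798 + 245.0 = 171.2704
M1: Pc = R·M1+t = (+0.21125, -0.19053, +1.42660); u = 849.3·(+0.21125)/1.42660 + 339.5 = 465.2629, v = 649.1·(-0.19053)/1.42660 + 245.0 = 158.3103
M2: Pc = R·M2+t = (+0.16184, -0.39529, +1.45062); u = 849.3·(+0.16184)/1.45062 + 339.5 = 434.2550, v = 649.1·(-0.39529)/1.45062 + 245.0 = 68.1238
M3: Pc = R·M3+t = (-0.03145, -0.35787, +1.37200); u = 849.3·(-0.03145)/1.37200 + 339.5 = 320.0323, v = 649.1·(-0.35787)/1.37200 + 245.0 = 75.6887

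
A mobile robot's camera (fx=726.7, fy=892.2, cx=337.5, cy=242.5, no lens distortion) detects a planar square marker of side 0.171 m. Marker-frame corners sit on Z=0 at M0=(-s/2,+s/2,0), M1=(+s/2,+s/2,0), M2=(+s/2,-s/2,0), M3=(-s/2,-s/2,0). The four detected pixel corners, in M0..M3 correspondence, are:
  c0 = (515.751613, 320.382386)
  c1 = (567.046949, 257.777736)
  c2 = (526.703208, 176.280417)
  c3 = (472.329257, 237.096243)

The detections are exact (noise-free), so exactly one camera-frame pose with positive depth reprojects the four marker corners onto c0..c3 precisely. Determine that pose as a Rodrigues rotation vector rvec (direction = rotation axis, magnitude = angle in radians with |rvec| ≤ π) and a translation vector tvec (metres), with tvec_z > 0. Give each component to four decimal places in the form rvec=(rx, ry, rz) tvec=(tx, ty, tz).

rvec=(0.1033, -0.4283, -0.6383) tvec=(0.3746, 0.0088, 1.4815)

Intrinsics K: fx=726.7, fy=892.2, cx=337.5, cy=242.5
Marker side s = 0.171 m; corners in marker frame (Z=0):
  M0 = (-0.0855, +0.0855, 0)
  M1 = (+0.0855, +0.0855, 0)
  M2 = (+0.0855, -0.0855, 0)
  M3 = (-0.0855, -0.0855, 0)
Detected image corners:
  c0 = (515.751613, 320.382386) px
  c1 = (567.046949, 257.777736) px
  c2 = (526.703208, 176.280417) px
  c3 = (472.329257, 237.096243) px
Planar DLT: solve 8×8 A·h = b for H (H[2,2]=1):
  H  [+433.66694 +323.15539 +521.26915]
  H  [-301.50209 +519.06088 +247.78221]
  H  [+0.23980 +0.15066 +1.00000]
B = K⁻¹H; ‖b₁‖=0.674987, ‖b₂‖=0.674987; λ = 2/(‖b₁‖+‖b₂‖) = 1.481510, sign → tz>0 ⇒ λ=+1.481510
r₁ = λ·B[:,0] = (+0.71911,-0.59721,+0.35527); r₂ = λ·B[:,1] = (+0.55515,+0.80124,+0.22320)
r₃ = r₁×r₂ = (-0.41796,+0.03673,+0.90772); SVD([r₁ r₂ r₃]) → R = UVᵀ:
  R  [+0.71911 +0.55515 -0.41796]
  R  [-0.59721 +0.80124 +0.03673]
  R  [+0.35527 +0.22320 +0.90772]
t = (+0.37465, +0.00877, +1.48151) m
tr R = 2.428077; θ = arccos((tr R − 1)/2) = 0.775547 rad = 44.436°
axis k = ((R−Rᵀ)₃₂, (R−Rᵀ)₁₃, (R−Rᵀ)₂₁) / (2 sinθ) = (+0.133173, -0.552223, -0.822991)
rvec = θ·k = (+0.103282, -0.428275, -0.638268)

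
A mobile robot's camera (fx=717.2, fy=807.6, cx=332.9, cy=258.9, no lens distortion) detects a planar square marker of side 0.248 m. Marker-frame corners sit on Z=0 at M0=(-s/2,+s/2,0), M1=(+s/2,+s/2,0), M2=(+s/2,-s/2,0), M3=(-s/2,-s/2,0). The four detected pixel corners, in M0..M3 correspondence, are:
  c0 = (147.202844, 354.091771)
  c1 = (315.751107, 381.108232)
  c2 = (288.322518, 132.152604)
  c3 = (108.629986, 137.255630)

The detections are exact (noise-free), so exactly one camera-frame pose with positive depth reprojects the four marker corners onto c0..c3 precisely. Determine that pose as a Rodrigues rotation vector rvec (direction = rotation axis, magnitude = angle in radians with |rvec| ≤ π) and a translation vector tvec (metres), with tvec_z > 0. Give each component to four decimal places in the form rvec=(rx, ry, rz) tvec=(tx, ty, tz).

rvec=(0.3269, 0.4953, -0.0277) tvec=(-0.1413, -0.0029, 0.8216)

Intrinsics K: fx=717.2, fy=807.6, cx=332.9, cy=258.9
Marker side s = 0.248 m; corners in marker frame (Z=0):
  M0 = (-0.1240, +0.1240, 0)
  M1 = (+0.1240, +0.1240, 0)
  M2 = (+0.1240, -0.1240, 0)
  M3 = (-0.1240, -0.1240, 0)
Detected image corners:
  c0 = (147.202844, 354.091771) px
  c1 = (315.751107, 381.108232) px
  c2 = (288.322518, 132.152604) px
  c3 = (108.629986, 137.255630) px
Planar DLT: solve 8×8 A·h = b for H (H[2,2]=1):
  H  [+577.81835 +213.50640 +209.53734]
  H  [-96.87445 +1026.60104 +256.05820]
  H  [-0.57336 +0.36674 +1.00000]
B = K⁻¹H; ‖b₁‖=1.217190, ‖b₂‖=1.217190; λ = 2/(‖b₁‖+‖b₂‖) = 0.821564, sign → tz>0 ⇒ λ=+0.821564
r₁ = λ·B[:,0] = (+0.88055,+0.05246,-0.47105); r₂ = λ·B[:,1] = (+0.10472,+0.94776,+0.30130)
r₃ = r₁×r₂ = (+0.46225,-0.31464,+0.82905); SVD([r₁ r₂ r₃]) → R = UVᵀ:
  R  [+0.88055 +0.10472 +0.46225]
  R  [+0.05246 +0.94776 -0.31464]
  R  [-0.47105 +0.30130 +0.82905]
t = (-0.14131, -0.00289, +0.82156) m
tr R = 2.657358; θ = arccos((tr R − 1)/2) = 0.594053 rad = 34.037°
axis k = ((R−Rᵀ)₃₂, (R−Rᵀ)₁₃, (R−Rᵀ)₂₁) / (2 sinθ) = (+0.550222, +0.833712, -0.046684)
rvec = θ·k = (+0.326861, +0.495269, -0.027733)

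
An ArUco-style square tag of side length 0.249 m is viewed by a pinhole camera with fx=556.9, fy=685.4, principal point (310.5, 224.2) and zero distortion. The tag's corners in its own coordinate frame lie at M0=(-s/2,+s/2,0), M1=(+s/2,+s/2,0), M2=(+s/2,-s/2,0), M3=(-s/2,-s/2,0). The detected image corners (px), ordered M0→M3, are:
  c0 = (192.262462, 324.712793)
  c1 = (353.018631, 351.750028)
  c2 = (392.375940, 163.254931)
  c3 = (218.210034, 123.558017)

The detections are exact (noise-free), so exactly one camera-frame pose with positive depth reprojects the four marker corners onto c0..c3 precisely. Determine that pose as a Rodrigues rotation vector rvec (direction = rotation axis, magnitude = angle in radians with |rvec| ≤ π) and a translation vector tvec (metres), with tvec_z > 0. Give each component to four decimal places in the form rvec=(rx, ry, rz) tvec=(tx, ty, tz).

rvec=(0.3134, -0.1364, 0.1873) tvec=(-0.0295, 0.0254, 0.8128)

Intrinsics K: fx=556.9, fy=685.4, cx=310.5, cy=224.2
Marker side s = 0.249 m; corners in marker frame (Z=0):
  M0 = (-0.1245, +0.1245, 0)
  M1 = (+0.1245, +0.1245, 0)
  M2 = (+0.1245, -0.1245, 0)
  M3 = (-0.1245, -0.1245, 0)
Detected image corners:
  c0 = (192.262462, 324.712793) px
  c1 = (353.018631, 351.750028) px
  c2 = (392.375940, 163.254931) px
  c3 = (218.210034, 123.558017) px
Planar DLT: solve 8×8 A·h = b for H (H[2,2]=1):
  H  [+728.89717 -27.64686 +290.31101]
  H  [+180.84223 +868.59983 +245.60414]
  H  [+0.19923 +0.36044 +1.00000]
B = K⁻¹H; ‖b₁‖=1.230370, ‖b₂‖=1.230370; λ = 2/(‖b₁‖+‖b₂‖) = 0.812764, sign → tz>0 ⇒ λ=+0.812764
r₁ = λ·B[:,0] = (+0.97350,+0.16148,+0.16193); r₂ = λ·B[:,1] = (-0.20369,+0.93418,+0.29295)
r₃ = r₁×r₂ = (-0.10396,-0.31817,+0.94232); SVD([r₁ r₂ r₃]) → R = UVᵀ:
  R  [+0.97350 -0.20369 -0.10396]
  R  [+0.16148 +0.93418 -0.31817]
  R  [+0.16193 +0.29295 +0.94232]
t = (-0.02946, +0.02538, +0.81276) m
tr R = 2.849995; θ = arccos((tr R − 1)/2) = 0.389767 rad = 22.332°
axis k = ((R−Rᵀ)₃₂, (R−Rᵀ)₁₃, (R−Rᵀ)₂₁) / (2 sinθ) = (+0.804170, -0.349883, +0.480513)
rvec = θ·k = (+0.313439, -0.136373, +0.187288)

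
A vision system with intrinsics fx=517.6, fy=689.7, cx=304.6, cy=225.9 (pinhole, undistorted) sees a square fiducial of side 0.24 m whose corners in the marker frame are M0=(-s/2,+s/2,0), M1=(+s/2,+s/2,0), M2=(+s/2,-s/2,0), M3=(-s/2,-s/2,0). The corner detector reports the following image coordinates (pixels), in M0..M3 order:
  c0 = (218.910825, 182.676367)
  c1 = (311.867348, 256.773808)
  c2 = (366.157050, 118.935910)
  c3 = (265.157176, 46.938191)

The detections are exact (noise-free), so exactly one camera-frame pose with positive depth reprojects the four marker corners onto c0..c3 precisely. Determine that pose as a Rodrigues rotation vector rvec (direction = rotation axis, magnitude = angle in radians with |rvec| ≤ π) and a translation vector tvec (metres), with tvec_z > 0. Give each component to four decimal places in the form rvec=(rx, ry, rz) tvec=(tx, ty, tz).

rvec=(0.2085, 0.2759, 0.4986) tvec=(-0.0331, -0.1142, 1.0733)

Intrinsics K: fx=517.6, fy=689.7, cx=304.6, cy=225.9
Marker side s = 0.24 m; corners in marker frame (Z=0):
  M0 = (-0.1200, +0.1200, 0)
  M1 = (+0.1200, +0.1200, 0)
  M2 = (+0.1200, -0.1200, 0)
  M3 = (-0.1200, -0.1200, 0)
Detected image corners:
  c0 = (218.910825, 182.676367) px
  c1 = (311.867348, 256.773808) px
  c2 = (366.157050, 118.935910) px
  c3 = (265.157176, 46.938191) px
Planar DLT: solve 8×8 A·h = b for H (H[2,2]=1):
  H  [+347.03873 -137.96882 +288.65257]
  H  [+275.03952 +606.87813 +152.48632]
  H  [-0.19463 +0.24470 +1.00000]
B = K⁻¹H; ‖b₁‖=0.931699, ‖b₂‖=0.931699; λ = 2/(‖b₁‖+‖b₂‖) = 1.073308, sign → tz>0 ⇒ λ=+1.073308
r₁ = λ·B[:,0] = (+0.84256,+0.49644,-0.20890); r₂ = λ·B[:,1] = (-0.44065,+0.85840,+0.26263)
r₃ = r₁×r₂ = (+0.30970,-0.12923,+0.94201); SVD([r₁ r₂ r₃]) → R = UVᵀ:
  R  [+0.84256 -0.44065 +0.30970]
  R  [+0.49644 +0.85840 -0.12923]
  R  [-0.20890 +0.26263 +0.94201]
t = (-0.03307, -0.11425, +1.07331) m
tr R = 2.642972; θ = arccos((tr R − 1)/2) = 0.606784 rad = 34.766°
axis k = ((R−Rᵀ)₃₂, (R−Rᵀ)₁₃, (R−Rᵀ)₂₁) / (2 sinθ) = (+0.343606, +0.454731, +0.821678)
rvec = θ·k = (+0.208495, +0.275923, +0.498581)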